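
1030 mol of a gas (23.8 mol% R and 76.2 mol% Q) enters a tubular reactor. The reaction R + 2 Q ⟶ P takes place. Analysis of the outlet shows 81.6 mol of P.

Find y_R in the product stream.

0.189

For P: n = n₀ + 1ξ → 81.6 = 0 + 1ξ, giving ξ = 81.6 mol.
Outlet amounts (n = n₀ + ν ξ):
  R: 245.1 − 1(81.6) = 163.5
  Q: 784.9 − 2(81.6) = 621.7
  P: 0 + 1(81.6) = 81.6
Total out = 866.8 mol; y_R = 163.5 / 866.8 = 0.1887.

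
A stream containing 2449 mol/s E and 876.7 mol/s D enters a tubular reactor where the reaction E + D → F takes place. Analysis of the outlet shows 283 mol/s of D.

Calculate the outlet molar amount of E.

1860 mol/s

For D: n = n₀ − 1ξ → 283 = 876.7 − 1ξ, giving ξ = 593.7 mol/s.
Outlet amounts (n = n₀ + ν ξ):
  E: 2449 − 1(593.7) = 1855
  D: 876.7 − 1(593.7) = 283
  F: 0 + 1(593.7) = 593.7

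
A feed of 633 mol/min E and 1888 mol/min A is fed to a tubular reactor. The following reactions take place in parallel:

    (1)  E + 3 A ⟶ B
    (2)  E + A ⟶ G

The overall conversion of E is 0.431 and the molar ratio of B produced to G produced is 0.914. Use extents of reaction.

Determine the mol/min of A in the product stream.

Conversion of E: E consumed = 0.431 × 633 = 272.8 mol/min = 1ξ₁ + 1ξ₂.
Selectivity: 1ξ₁ / (1ξ₂) = 0.914 → ξ₁ = 0.914 ξ₂.
Substitute: (1·0.914 + 1) ξ₂ = 272.8 → ξ₂ = 142.5 mol/min, ξ₁ = 130.3 mol/min.
Outlet amounts (n = n₀ + Σ ν·ξ):
  E: 633 − 1(130.3) − 1(142.5) = 360.2
  A: 1888 − 3(130.3) − 1(142.5) = 1355
  B: 0 + 1(130.3) = 130.3
  G: 0 + 1(142.5) = 142.5

1350 mol/min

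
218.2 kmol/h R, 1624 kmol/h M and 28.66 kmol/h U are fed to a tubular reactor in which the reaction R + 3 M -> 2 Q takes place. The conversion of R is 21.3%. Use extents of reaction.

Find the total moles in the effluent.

1780 kmol/h

R reacted = 0.213 × 218.2 = 46.48 kmol/h; ν_R = −1, so ξ = 46.48/1 = 46.48 kmol/h.
Outlet amounts (n = n₀ + ν ξ):
  R: 218.2 − 1(46.48) = 171.7
  M: 1624 − 3(46.48) = 1485
  Q: 0 + 2(46.48) = 92.95
  U: 28.66 (inert)
Total out = 171.7 + 1485 + 92.95 + 28.66 = 1778 kmol/h.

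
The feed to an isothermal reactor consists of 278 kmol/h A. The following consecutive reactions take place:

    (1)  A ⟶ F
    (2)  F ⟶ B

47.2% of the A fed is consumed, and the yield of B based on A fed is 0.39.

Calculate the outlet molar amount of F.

Conversion of A: A consumed = 1ξ₁ = 0.472 × 278 → ξ₁ = 131.2 kmol/h.
Yield of B: 1ξ₂ / 278 = 0.39 → ξ₂ = 108.4 kmol/h.
Outlet amounts (n = n₀ + Σ ν·ξ):
  A: 278 − 1(131.2) = 146.8
  F: 0 + 1(131.2) − 1(108.4) = 22.8
  B: 0 + 1(108.4) = 108.4

22.8 kmol/h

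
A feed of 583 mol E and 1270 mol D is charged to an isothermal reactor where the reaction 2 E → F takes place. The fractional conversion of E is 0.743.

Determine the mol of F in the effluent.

E reacted = 0.743 × 583 = 433.2 mol; ν_E = −2, so ξ = 433.2/2 = 216.6 mol.
Outlet amounts (n = n₀ + ν ξ):
  E: 583 − 2(216.6) = 149.8
  F: 0 + 1(216.6) = 216.6
  D: 1270 (inert)

217 mol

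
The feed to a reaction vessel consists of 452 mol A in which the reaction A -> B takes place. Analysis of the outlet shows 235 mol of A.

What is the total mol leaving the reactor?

For A: n = n₀ − 1ξ → 235 = 452 − 1ξ, giving ξ = 217 mol.
Outlet amounts (n = n₀ + ν ξ):
  A: 452 − 1(217) = 235
  B: 0 + 1(217) = 217
Total out = 235 + 217 = 452 mol.

452 mol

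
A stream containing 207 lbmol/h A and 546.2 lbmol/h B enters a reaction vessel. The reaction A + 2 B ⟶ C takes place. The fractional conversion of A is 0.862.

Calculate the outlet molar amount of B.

A reacted = 0.862 × 207 = 178.4 lbmol/h; ν_A = −1, so ξ = 178.4/1 = 178.4 lbmol/h.
Outlet amounts (n = n₀ + ν ξ):
  A: 207 − 1(178.4) = 28.57
  B: 546.2 − 2(178.4) = 189.3
  C: 0 + 1(178.4) = 178.4

189 lbmol/h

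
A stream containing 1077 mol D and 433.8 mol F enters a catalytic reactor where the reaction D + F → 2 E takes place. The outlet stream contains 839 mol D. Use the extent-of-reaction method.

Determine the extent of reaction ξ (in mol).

For D: n = n₀ − 1ξ → 839 = 1077 − 1ξ, giving ξ = 238 mol.
Outlet amounts (n = n₀ + ν ξ):
  D: 1077 − 1(238) = 839
  F: 433.8 − 1(238) = 195.8
  E: 0 + 2(238) = 476

ξ = 238 mol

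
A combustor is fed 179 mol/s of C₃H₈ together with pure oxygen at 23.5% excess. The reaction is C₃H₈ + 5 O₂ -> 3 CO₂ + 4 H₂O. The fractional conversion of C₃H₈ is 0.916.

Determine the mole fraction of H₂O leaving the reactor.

Stoichiometric O₂ = 5 × 179 = 895 mol/s; O₂ fed = 895 × 1.235 = 1105 mol/s.
Fuel reacted = 0.916 × 179 → ξ = 164 mol/s.
Outlet (n = n₀ + ν ξ):
  C₃H₈: 179 − 1(164) = 15.04
  O₂: 1105 − 5(164) = 285.5
  CO₂: 0 + 3(164) = 491.9
  H₂O: 0 + 4(164) = 655.9
Total out = 1448 mol/s; y_H₂O = 655.9 / 1448 = 0.4528.

0.453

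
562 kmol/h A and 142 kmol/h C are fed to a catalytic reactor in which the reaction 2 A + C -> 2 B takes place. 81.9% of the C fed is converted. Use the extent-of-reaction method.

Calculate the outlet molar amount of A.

329 kmol/h

C reacted = 0.819 × 142 = 116.3 kmol/h; ν_C = −1, so ξ = 116.3/1 = 116.3 kmol/h.
Outlet amounts (n = n₀ + ν ξ):
  A: 562 − 2(116.3) = 329.4
  C: 142 − 1(116.3) = 25.7
  B: 0 + 2(116.3) = 232.6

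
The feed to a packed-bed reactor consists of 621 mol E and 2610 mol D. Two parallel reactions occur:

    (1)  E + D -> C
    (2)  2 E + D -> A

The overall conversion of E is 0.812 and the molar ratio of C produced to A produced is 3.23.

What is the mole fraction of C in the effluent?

0.114

Conversion of E: E consumed = 0.812 × 621 = 504.3 mol = 1ξ₁ + 2ξ₂.
Selectivity: 1ξ₁ / (1ξ₂) = 3.23 → ξ₁ = 3.23 ξ₂.
Substitute: (1·3.23 + 2) ξ₂ = 504.3 → ξ₂ = 96.42 mol, ξ₁ = 311.4 mol.
Outlet amounts (n = n₀ + Σ ν·ξ):
  E: 621 − 1(311.4) − 2(96.42) = 116.7
  D: 2610 − 1(311.4) − 1(96.42) = 2202
  C: 0 + 1(311.4) = 311.4
  A: 0 + 1(96.42) = 96.42
Total out = 2727 mol; y_C = 311.4 / 2727 = 0.1142.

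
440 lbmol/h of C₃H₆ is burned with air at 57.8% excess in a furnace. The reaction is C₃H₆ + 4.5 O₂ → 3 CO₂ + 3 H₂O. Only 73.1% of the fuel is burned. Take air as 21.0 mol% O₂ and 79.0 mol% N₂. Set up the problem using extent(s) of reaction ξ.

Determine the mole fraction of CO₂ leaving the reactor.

Stoichiometric O₂ = 4.5 × 440 = 1980 lbmol/h; O₂ fed = 1980 × 1.578 = 3124 lbmol/h.
N₂ fed = 3124 × 79/21 = 11750 lbmol/h.
Fuel reacted = 0.731 × 440 → ξ = 321.6 lbmol/h.
Outlet (n = n₀ + ν ξ):
  C₃H₆: 440 − 1(321.6) = 118.4
  O₂: 3124 − 4.5(321.6) = 1677
  N₂: 11750 (inert)
  CO₂: 0 + 3(321.6) = 964.9
  H₂O: 0 + 3(321.6) = 964.9
Total out = 15480 lbmol/h; y_CO₂ = 964.9 / 15480 = 0.06234.

0.0623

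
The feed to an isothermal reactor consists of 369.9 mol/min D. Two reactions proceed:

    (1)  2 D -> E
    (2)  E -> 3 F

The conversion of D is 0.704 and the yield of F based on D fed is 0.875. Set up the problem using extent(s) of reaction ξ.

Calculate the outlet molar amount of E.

22.3 mol/min

Conversion of D: D consumed = 2ξ₁ = 0.704 × 369.9 → ξ₁ = 130.2 mol/min.
Yield of F: 3ξ₂ / 369.9 = 0.875 → ξ₂ = 107.9 mol/min.
Outlet amounts (n = n₀ + Σ ν·ξ):
  D: 369.9 − 2(130.2) = 109.5
  E: 0 + 1(130.2) − 1(107.9) = 22.32
  F: 0 + 3(107.9) = 323.7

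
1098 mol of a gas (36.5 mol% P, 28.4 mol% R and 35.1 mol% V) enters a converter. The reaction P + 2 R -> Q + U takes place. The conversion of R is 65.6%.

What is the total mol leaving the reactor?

R reacted = 0.656 × 311.8 = 204.6 mol; ν_R = −2, so ξ = 204.6/2 = 102.3 mol.
Outlet amounts (n = n₀ + ν ξ):
  P: 400.8 − 1(102.3) = 298.5
  R: 311.8 − 2(102.3) = 107.3
  Q: 0 + 1(102.3) = 102.3
  U: 0 + 1(102.3) = 102.3
  V: 385.4 (inert)
Total out = 298.5 + 107.3 + 102.3 + 102.3 + 385.4 = 995.7 mol.

996 mol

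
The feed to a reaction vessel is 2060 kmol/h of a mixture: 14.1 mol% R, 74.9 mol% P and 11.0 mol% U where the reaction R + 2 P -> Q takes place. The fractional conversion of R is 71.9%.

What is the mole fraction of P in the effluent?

0.685

R reacted = 0.719 × 290.5 = 208.8 kmol/h; ν_R = −1, so ξ = 208.8/1 = 208.8 kmol/h.
Outlet amounts (n = n₀ + ν ξ):
  R: 290.5 − 1(208.8) = 81.62
  P: 1543 − 2(208.8) = 1125
  Q: 0 + 1(208.8) = 208.8
  U: 226.6 (inert)
Total out = 1642 kmol/h; y_P = 1125 / 1642 = 0.6852.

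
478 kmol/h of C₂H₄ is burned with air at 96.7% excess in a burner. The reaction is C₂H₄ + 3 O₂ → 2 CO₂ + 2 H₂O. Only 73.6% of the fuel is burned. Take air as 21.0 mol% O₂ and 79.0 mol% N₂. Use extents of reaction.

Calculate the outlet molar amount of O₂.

1770 kmol/h

Stoichiometric O₂ = 3 × 478 = 1434 kmol/h; O₂ fed = 1434 × 1.967 = 2821 kmol/h.
N₂ fed = 2821 × 79/21 = 10610 kmol/h.
Fuel reacted = 0.736 × 478 → ξ = 351.8 kmol/h.
Outlet (n = n₀ + ν ξ):
  C₂H₄: 478 − 1(351.8) = 126.2
  O₂: 2821 − 3(351.8) = 1765
  N₂: 10610 (inert)
  CO₂: 0 + 2(351.8) = 703.6
  H₂O: 0 + 2(351.8) = 703.6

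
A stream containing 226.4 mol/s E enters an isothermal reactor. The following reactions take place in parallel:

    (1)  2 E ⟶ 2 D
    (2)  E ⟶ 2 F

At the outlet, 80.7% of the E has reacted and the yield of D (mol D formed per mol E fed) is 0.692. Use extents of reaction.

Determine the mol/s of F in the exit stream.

52.1 mol/s

Yield of D: 2ξ₁ / 226.4 = 0.692 → ξ₁ = 78.33 mol/s.
Conversion of E: 2ξ₁ + 1ξ₂ = 0.807 × 226.4 = 182.7 → ξ₂ = 26.04 mol/s.
Outlet amounts (n = n₀ + Σ ν·ξ):
  E: 226.4 − 2(78.33) − 1(26.04) = 43.7
  D: 0 + 2(78.33) = 156.7
  F: 0 + 2(26.04) = 52.07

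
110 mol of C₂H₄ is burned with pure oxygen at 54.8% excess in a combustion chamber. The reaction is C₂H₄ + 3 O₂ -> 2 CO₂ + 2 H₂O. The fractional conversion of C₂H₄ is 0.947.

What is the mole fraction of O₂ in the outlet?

0.319

Stoichiometric O₂ = 3 × 110 = 330 mol; O₂ fed = 330 × 1.548 = 510.8 mol.
Fuel reacted = 0.947 × 110 → ξ = 104.2 mol.
Outlet (n = n₀ + ν ξ):
  C₂H₄: 110 − 1(104.2) = 5.83
  O₂: 510.8 − 3(104.2) = 198.3
  CO₂: 0 + 2(104.2) = 208.3
  H₂O: 0 + 2(104.2) = 208.3
Total out = 620.8 mol; y_O₂ = 198.3 / 620.8 = 0.3195.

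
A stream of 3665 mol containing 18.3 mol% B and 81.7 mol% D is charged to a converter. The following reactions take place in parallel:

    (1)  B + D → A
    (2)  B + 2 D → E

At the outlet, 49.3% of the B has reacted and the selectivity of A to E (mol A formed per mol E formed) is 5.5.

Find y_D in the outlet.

Conversion of B: B consumed = 0.493 × 670.7 = 330.7 mol = 1ξ₁ + 1ξ₂.
Selectivity: 1ξ₁ / (1ξ₂) = 5.5 → ξ₁ = 5.5 ξ₂.
Substitute: (1·5.5 + 1) ξ₂ = 330.7 → ξ₂ = 50.87 mol, ξ₁ = 279.8 mol.
Outlet amounts (n = n₀ + Σ ν·ξ):
  B: 670.7 − 1(279.8) − 1(50.87) = 340
  D: 2994 − 1(279.8) − 2(50.87) = 2613
  A: 0 + 1(279.8) = 279.8
  E: 0 + 1(50.87) = 50.87
Total out = 3283 mol; y_D = 2613 / 3283 = 0.7957.

0.796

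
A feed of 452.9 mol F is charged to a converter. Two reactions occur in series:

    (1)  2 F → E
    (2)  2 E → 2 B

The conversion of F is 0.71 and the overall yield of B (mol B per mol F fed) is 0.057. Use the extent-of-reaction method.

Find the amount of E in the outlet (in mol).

Conversion of F: F consumed = 2ξ₁ = 0.71 × 452.9 → ξ₁ = 160.8 mol.
Yield of B: 2ξ₂ / 452.9 = 0.057 → ξ₂ = 12.91 mol.
Outlet amounts (n = n₀ + Σ ν·ξ):
  F: 452.9 − 2(160.8) = 131.3
  E: 0 + 1(160.8) − 2(12.91) = 135
  B: 0 + 2(12.91) = 25.82

135 mol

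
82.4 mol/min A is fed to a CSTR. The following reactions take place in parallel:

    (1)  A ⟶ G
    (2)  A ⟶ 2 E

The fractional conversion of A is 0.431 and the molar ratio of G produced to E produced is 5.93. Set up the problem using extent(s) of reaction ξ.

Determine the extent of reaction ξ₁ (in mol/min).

Conversion of A: A consumed = 0.431 × 82.4 = 35.51 mol/min = 1ξ₁ + 1ξ₂.
Selectivity: 1ξ₁ / (2ξ₂) = 5.93 → ξ₁ = 11.86 ξ₂.
Substitute: (1·11.86 + 1) ξ₂ = 35.51 → ξ₂ = 2.762 mol/min, ξ₁ = 32.75 mol/min.
Outlet amounts (n = n₀ + Σ ν·ξ):
  A: 82.4 − 1(32.75) − 1(2.762) = 46.89
  G: 0 + 1(32.75) = 32.75
  E: 0 + 2(2.762) = 5.523

ξ₁ = 32.8 mol/min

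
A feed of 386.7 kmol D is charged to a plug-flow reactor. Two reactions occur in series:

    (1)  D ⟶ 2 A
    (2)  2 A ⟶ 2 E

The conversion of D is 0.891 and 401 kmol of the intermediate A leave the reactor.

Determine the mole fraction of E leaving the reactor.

0.394

Conversion of D: D consumed = 1ξ₁ = 0.891 × 386.7 → ξ₁ = 344.5 kmol.
A balance: n_A = 0 + 2ξ₁ − 2ξ₂ = 401 → ξ₂ = (2·344.5 − 401)/2 = 144 kmol.
Outlet amounts (n = n₀ + Σ ν·ξ):
  D: 386.7 − 1(344.5) = 42.15
  A: 0 + 2(344.5) − 2(144) = 401
  E: 0 + 2(144) = 288.1
Total out = 731.2 kmol; y_E = 288.1 / 731.2 = 0.394.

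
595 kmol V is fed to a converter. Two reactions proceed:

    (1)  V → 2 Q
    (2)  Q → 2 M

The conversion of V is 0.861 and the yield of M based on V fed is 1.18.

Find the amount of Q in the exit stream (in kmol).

674 kmol

Conversion of V: V consumed = 1ξ₁ = 0.861 × 595 → ξ₁ = 512.3 kmol.
Yield of M: 2ξ₂ / 595 = 1.18 → ξ₂ = 351 kmol.
Outlet amounts (n = n₀ + Σ ν·ξ):
  V: 595 − 1(512.3) = 82.71
  Q: 0 + 2(512.3) − 1(351) = 673.5
  M: 0 + 2(351) = 702.1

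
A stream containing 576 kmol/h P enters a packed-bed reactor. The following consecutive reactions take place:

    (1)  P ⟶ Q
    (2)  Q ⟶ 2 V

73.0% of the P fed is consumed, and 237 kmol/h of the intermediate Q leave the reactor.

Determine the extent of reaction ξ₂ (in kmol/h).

Conversion of P: P consumed = 1ξ₁ = 0.73 × 576 → ξ₁ = 420.5 kmol/h.
Q balance: n_Q = 0 + 1ξ₁ − 1ξ₂ = 237 → ξ₂ = (1·420.5 − 237)/1 = 183.5 kmol/h.
Outlet amounts (n = n₀ + Σ ν·ξ):
  P: 576 − 1(420.5) = 155.5
  Q: 0 + 1(420.5) − 1(183.5) = 237
  V: 0 + 2(183.5) = 367

ξ₂ = 183 kmol/h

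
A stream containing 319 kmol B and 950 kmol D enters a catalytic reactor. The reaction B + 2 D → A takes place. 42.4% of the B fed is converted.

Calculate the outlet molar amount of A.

B reacted = 0.424 × 319 = 135.3 kmol; ν_B = −1, so ξ = 135.3/1 = 135.3 kmol.
Outlet amounts (n = n₀ + ν ξ):
  B: 319 − 1(135.3) = 183.7
  D: 950 − 2(135.3) = 679.5
  A: 0 + 1(135.3) = 135.3

135 kmol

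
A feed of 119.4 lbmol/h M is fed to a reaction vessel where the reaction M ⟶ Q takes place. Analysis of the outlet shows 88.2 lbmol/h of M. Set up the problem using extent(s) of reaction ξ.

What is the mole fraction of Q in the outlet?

0.261

For M: n = n₀ − 1ξ → 88.2 = 119.4 − 1ξ, giving ξ = 31.2 lbmol/h.
Outlet amounts (n = n₀ + ν ξ):
  M: 119.4 − 1(31.2) = 88.2
  Q: 0 + 1(31.2) = 31.2
Total out = 119.4 lbmol/h; y_Q = 31.2 / 119.4 = 0.2613.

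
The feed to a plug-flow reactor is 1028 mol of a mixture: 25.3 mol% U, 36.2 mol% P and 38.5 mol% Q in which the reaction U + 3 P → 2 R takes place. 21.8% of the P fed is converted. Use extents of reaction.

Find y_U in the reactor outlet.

P reacted = 0.218 × 372.1 = 81.13 mol; ν_P = −3, so ξ = 81.13/3 = 27.04 mol.
Outlet amounts (n = n₀ + ν ξ):
  U: 260.1 − 1(27.04) = 233
  P: 372.1 − 3(27.04) = 291
  R: 0 + 2(27.04) = 54.08
  Q: 395.8 (inert)
Total out = 973.9 mol; y_U = 233 / 973.9 = 0.2393.

0.239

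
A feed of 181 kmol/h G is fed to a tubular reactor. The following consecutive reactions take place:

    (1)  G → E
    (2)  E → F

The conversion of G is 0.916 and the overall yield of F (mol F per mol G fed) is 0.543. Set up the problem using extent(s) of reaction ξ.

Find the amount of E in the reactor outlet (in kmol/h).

Conversion of G: G consumed = 1ξ₁ = 0.916 × 181 → ξ₁ = 165.8 kmol/h.
Yield of F: 1ξ₂ / 181 = 0.543 → ξ₂ = 98.28 kmol/h.
Outlet amounts (n = n₀ + Σ ν·ξ):
  G: 181 − 1(165.8) = 15.2
  E: 0 + 1(165.8) − 1(98.28) = 67.51
  F: 0 + 1(98.28) = 98.28

67.5 kmol/h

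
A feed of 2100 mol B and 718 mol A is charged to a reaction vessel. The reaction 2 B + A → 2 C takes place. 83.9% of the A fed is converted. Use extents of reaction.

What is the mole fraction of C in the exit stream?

A reacted = 0.839 × 718 = 602.4 mol; ν_A = −1, so ξ = 602.4/1 = 602.4 mol.
Outlet amounts (n = n₀ + ν ξ):
  B: 2100 − 2(602.4) = 895.2
  A: 718 − 1(602.4) = 115.6
  C: 0 + 2(602.4) = 1205
Total out = 2216 mol; y_C = 1205 / 2216 = 0.5438.

0.544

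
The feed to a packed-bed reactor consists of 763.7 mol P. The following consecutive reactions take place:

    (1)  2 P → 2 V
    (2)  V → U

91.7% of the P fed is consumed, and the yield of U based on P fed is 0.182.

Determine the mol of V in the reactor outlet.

Conversion of P: P consumed = 2ξ₁ = 0.917 × 763.7 → ξ₁ = 350.2 mol.
Yield of U: 1ξ₂ / 763.7 = 0.182 → ξ₂ = 139 mol.
Outlet amounts (n = n₀ + Σ ν·ξ):
  P: 763.7 − 2(350.2) = 63.39
  V: 0 + 2(350.2) − 1(139) = 561.3
  U: 0 + 1(139) = 139

561 mol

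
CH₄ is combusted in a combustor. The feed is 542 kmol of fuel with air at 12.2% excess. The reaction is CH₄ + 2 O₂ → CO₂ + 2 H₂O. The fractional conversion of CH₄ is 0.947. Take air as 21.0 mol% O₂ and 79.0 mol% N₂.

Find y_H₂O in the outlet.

Stoichiometric O₂ = 2 × 542 = 1084 kmol; O₂ fed = 1084 × 1.122 = 1216 kmol.
N₂ fed = 1216 × 79/21 = 4575 kmol.
Fuel reacted = 0.947 × 542 → ξ = 513.3 kmol.
Outlet (n = n₀ + ν ξ):
  CH₄: 542 − 1(513.3) = 28.73
  O₂: 1216 − 2(513.3) = 189.7
  N₂: 4575 (inert)
  CO₂: 0 + 1(513.3) = 513.3
  H₂O: 0 + 2(513.3) = 1027
Total out = 6334 kmol; y_H₂O = 1027 / 6334 = 0.1621.

0.162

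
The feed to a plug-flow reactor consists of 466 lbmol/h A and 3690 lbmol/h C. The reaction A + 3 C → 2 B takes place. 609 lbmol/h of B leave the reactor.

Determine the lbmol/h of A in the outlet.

162 lbmol/h

For B: n = n₀ + 2ξ → 609 = 0 + 2ξ, giving ξ = 304.5 lbmol/h.
Outlet amounts (n = n₀ + ν ξ):
  A: 466 − 1(304.5) = 161.5
  C: 3690 − 3(304.5) = 2776
  B: 0 + 2(304.5) = 609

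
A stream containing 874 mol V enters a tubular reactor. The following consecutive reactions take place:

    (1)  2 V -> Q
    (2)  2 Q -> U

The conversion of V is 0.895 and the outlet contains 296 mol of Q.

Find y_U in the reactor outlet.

0.109

Conversion of V: V consumed = 2ξ₁ = 0.895 × 874 → ξ₁ = 391.1 mol.
Q balance: n_Q = 0 + 1ξ₁ − 2ξ₂ = 296 → ξ₂ = (1·391.1 − 296)/2 = 47.56 mol.
Outlet amounts (n = n₀ + Σ ν·ξ):
  V: 874 − 2(391.1) = 91.77
  Q: 0 + 1(391.1) − 2(47.56) = 296
  U: 0 + 1(47.56) = 47.56
Total out = 435.3 mol; y_U = 47.56 / 435.3 = 0.1092.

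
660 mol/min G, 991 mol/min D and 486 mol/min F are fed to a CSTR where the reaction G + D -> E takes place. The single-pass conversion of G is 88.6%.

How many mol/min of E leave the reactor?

G reacted = 0.886 × 660 = 584.8 mol/min; ν_G = −1, so ξ = 584.8/1 = 584.8 mol/min.
Outlet amounts (n = n₀ + ν ξ):
  G: 660 − 1(584.8) = 75.24
  D: 991 − 1(584.8) = 406.2
  E: 0 + 1(584.8) = 584.8
  F: 486 (inert)

585 mol/min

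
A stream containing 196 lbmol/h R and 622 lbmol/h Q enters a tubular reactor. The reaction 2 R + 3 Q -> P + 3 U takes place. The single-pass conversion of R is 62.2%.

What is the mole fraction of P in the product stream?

R reacted = 0.622 × 196 = 121.9 lbmol/h; ν_R = −2, so ξ = 121.9/2 = 60.96 lbmol/h.
Outlet amounts (n = n₀ + ν ξ):
  R: 196 − 2(60.96) = 74.09
  Q: 622 − 3(60.96) = 439.1
  P: 0 + 1(60.96) = 60.96
  U: 0 + 3(60.96) = 182.9
Total out = 757 lbmol/h; y_P = 60.96 / 757 = 0.08052.

0.0805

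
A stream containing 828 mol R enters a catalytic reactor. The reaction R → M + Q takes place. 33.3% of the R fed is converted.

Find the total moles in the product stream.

1100 mol

R reacted = 0.333 × 828 = 275.7 mol; ν_R = −1, so ξ = 275.7/1 = 275.7 mol.
Outlet amounts (n = n₀ + ν ξ):
  R: 828 − 1(275.7) = 552.3
  M: 0 + 1(275.7) = 275.7
  Q: 0 + 1(275.7) = 275.7
Total out = 552.3 + 275.7 + 275.7 = 1104 mol.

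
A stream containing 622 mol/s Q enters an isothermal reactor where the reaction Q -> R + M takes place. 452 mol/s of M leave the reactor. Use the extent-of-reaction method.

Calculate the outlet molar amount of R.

452 mol/s

For M: n = n₀ + 1ξ → 452 = 0 + 1ξ, giving ξ = 452 mol/s.
Outlet amounts (n = n₀ + ν ξ):
  Q: 622 − 1(452) = 170
  R: 0 + 1(452) = 452
  M: 0 + 1(452) = 452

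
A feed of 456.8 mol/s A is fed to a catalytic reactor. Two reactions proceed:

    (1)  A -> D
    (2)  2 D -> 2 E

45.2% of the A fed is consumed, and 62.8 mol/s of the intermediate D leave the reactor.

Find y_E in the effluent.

0.315

Conversion of A: A consumed = 1ξ₁ = 0.452 × 456.8 → ξ₁ = 206.5 mol/s.
D balance: n_D = 0 + 1ξ₁ − 2ξ₂ = 62.8 → ξ₂ = (1·206.5 − 62.8)/2 = 71.84 mol/s.
Outlet amounts (n = n₀ + Σ ν·ξ):
  A: 456.8 − 1(206.5) = 250.3
  D: 0 + 1(206.5) − 2(71.84) = 62.8
  E: 0 + 2(71.84) = 143.7
Total out = 456.8 mol/s; y_E = 143.7 / 456.8 = 0.3145.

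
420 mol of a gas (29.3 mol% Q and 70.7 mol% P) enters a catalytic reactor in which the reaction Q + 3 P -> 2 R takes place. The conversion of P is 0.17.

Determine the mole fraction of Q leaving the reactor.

0.275

P reacted = 0.17 × 296.9 = 50.48 mol; ν_P = −3, so ξ = 50.48/3 = 16.83 mol.
Outlet amounts (n = n₀ + ν ξ):
  Q: 123.1 − 1(16.83) = 106.2
  P: 296.9 − 3(16.83) = 246.5
  R: 0 + 2(16.83) = 33.65
Total out = 386.3 mol; y_Q = 106.2 / 386.3 = 0.275.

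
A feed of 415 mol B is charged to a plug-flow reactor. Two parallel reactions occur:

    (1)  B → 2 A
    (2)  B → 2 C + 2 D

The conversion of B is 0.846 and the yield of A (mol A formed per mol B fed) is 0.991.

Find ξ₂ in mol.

Yield of A: 2ξ₁ / 415 = 0.991 → ξ₁ = 205.6 mol.
Conversion of B: 1ξ₁ + 1ξ₂ = 0.846 × 415 = 351.1 → ξ₂ = 145.5 mol.
Outlet amounts (n = n₀ + Σ ν·ξ):
  B: 415 − 1(205.6) − 1(145.5) = 63.91
  A: 0 + 2(205.6) = 411.3
  C: 0 + 2(145.5) = 290.9
  D: 0 + 2(145.5) = 290.9

ξ₂ = 145 mol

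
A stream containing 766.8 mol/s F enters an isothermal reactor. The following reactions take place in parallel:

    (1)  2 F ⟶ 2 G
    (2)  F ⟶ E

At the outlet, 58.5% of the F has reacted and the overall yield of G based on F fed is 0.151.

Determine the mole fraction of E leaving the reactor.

0.434

Yield of G: 2ξ₁ / 766.8 = 0.151 → ξ₁ = 57.89 mol/s.
Conversion of F: 2ξ₁ + 1ξ₂ = 0.585 × 766.8 = 448.6 → ξ₂ = 332.8 mol/s.
Outlet amounts (n = n₀ + Σ ν·ξ):
  F: 766.8 − 2(57.89) − 1(332.8) = 318.2
  G: 0 + 2(57.89) = 115.8
  E: 0 + 1(332.8) = 332.8
Total out = 766.8 mol/s; y_E = 332.8 / 766.8 = 0.434.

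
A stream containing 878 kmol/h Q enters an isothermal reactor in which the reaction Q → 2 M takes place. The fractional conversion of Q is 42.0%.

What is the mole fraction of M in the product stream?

Q reacted = 0.42 × 878 = 368.8 kmol/h; ν_Q = −1, so ξ = 368.8/1 = 368.8 kmol/h.
Outlet amounts (n = n₀ + ν ξ):
  Q: 878 − 1(368.8) = 509.2
  M: 0 + 2(368.8) = 737.5
Total out = 1247 kmol/h; y_M = 737.5 / 1247 = 0.5915.

0.592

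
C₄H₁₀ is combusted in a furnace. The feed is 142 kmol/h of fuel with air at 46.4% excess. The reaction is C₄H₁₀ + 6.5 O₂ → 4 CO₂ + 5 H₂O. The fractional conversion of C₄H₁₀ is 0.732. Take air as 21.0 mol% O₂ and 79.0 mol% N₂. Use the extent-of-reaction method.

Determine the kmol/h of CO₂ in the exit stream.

Stoichiometric O₂ = 6.5 × 142 = 923 kmol/h; O₂ fed = 923 × 1.464 = 1351 kmol/h.
N₂ fed = 1351 × 79/21 = 5083 kmol/h.
Fuel reacted = 0.732 × 142 → ξ = 103.9 kmol/h.
Outlet (n = n₀ + ν ξ):
  C₄H₁₀: 142 − 1(103.9) = 38.06
  O₂: 1351 − 6.5(103.9) = 675.6
  N₂: 5083 (inert)
  CO₂: 0 + 4(103.9) = 415.8
  H₂O: 0 + 5(103.9) = 519.7

416 kmol/h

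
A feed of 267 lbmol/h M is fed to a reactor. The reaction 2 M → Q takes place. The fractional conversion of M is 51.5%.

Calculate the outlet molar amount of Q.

M reacted = 0.515 × 267 = 137.5 lbmol/h; ν_M = −2, so ξ = 137.5/2 = 68.75 lbmol/h.
Outlet amounts (n = n₀ + ν ξ):
  M: 267 − 2(68.75) = 129.5
  Q: 0 + 1(68.75) = 68.75

68.8 lbmol/h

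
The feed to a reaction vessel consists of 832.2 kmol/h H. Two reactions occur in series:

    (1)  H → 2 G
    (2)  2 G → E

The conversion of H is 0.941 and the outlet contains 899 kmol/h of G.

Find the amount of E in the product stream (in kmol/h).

334 kmol/h

Conversion of H: H consumed = 1ξ₁ = 0.941 × 832.2 → ξ₁ = 783.1 kmol/h.
G balance: n_G = 0 + 2ξ₁ − 2ξ₂ = 899 → ξ₂ = (2·783.1 − 899)/2 = 333.6 kmol/h.
Outlet amounts (n = n₀ + Σ ν·ξ):
  H: 832.2 − 1(783.1) = 49.1
  G: 0 + 2(783.1) − 2(333.6) = 899
  E: 0 + 1(333.6) = 333.6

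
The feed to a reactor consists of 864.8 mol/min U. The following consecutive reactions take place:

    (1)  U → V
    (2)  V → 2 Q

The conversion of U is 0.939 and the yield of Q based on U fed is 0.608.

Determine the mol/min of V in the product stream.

549 mol/min

Conversion of U: U consumed = 1ξ₁ = 0.939 × 864.8 → ξ₁ = 812 mol/min.
Yield of Q: 2ξ₂ / 864.8 = 0.608 → ξ₂ = 262.9 mol/min.
Outlet amounts (n = n₀ + Σ ν·ξ):
  U: 864.8 − 1(812) = 52.75
  V: 0 + 1(812) − 1(262.9) = 549.1
  Q: 0 + 2(262.9) = 525.8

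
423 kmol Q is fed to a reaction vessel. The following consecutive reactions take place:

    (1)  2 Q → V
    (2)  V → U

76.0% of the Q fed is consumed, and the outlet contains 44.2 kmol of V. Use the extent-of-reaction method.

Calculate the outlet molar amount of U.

117 kmol

Conversion of Q: Q consumed = 2ξ₁ = 0.76 × 423 → ξ₁ = 160.7 kmol.
V balance: n_V = 0 + 1ξ₁ − 1ξ₂ = 44.2 → ξ₂ = (1·160.7 − 44.2)/1 = 116.5 kmol.
Outlet amounts (n = n₀ + Σ ν·ξ):
  Q: 423 − 2(160.7) = 101.5
  V: 0 + 1(160.7) − 1(116.5) = 44.2
  U: 0 + 1(116.5) = 116.5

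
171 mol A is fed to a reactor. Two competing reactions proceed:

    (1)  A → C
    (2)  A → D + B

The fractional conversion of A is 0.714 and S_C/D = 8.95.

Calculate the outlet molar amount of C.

Conversion of A: A consumed = 0.714 × 171 = 122.1 mol = 1ξ₁ + 1ξ₂.
Selectivity: 1ξ₁ / (1ξ₂) = 8.95 → ξ₁ = 8.95 ξ₂.
Substitute: (1·8.95 + 1) ξ₂ = 122.1 → ξ₂ = 12.27 mol, ξ₁ = 109.8 mol.
Outlet amounts (n = n₀ + Σ ν·ξ):
  A: 171 − 1(109.8) − 1(12.27) = 48.91
  C: 0 + 1(109.8) = 109.8
  D: 0 + 1(12.27) = 12.27
  B: 0 + 1(12.27) = 12.27

110 mol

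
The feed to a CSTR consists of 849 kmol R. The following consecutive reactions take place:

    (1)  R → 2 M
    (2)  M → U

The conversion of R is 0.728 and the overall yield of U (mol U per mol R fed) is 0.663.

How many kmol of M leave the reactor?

673 kmol

Conversion of R: R consumed = 1ξ₁ = 0.728 × 849 → ξ₁ = 618.1 kmol.
Yield of U: 1ξ₂ / 849 = 0.663 → ξ₂ = 562.9 kmol.
Outlet amounts (n = n₀ + Σ ν·ξ):
  R: 849 − 1(618.1) = 230.9
  M: 0 + 2(618.1) − 1(562.9) = 673.3
  U: 0 + 1(562.9) = 562.9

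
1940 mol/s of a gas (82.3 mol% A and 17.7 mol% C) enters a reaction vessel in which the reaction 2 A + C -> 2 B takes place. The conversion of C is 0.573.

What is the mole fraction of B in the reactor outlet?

0.226

C reacted = 0.573 × 343.4 = 196.8 mol/s; ν_C = −1, so ξ = 196.8/1 = 196.8 mol/s.
Outlet amounts (n = n₀ + ν ξ):
  A: 1597 − 2(196.8) = 1203
  C: 343.4 − 1(196.8) = 146.6
  B: 0 + 2(196.8) = 393.5
Total out = 1743 mol/s; y_B = 393.5 / 1743 = 0.2257.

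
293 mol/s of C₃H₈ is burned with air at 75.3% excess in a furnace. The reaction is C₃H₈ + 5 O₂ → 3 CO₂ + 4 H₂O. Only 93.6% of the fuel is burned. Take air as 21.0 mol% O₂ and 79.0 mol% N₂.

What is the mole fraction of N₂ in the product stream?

Stoichiometric O₂ = 5 × 293 = 1465 mol/s; O₂ fed = 1465 × 1.753 = 2568 mol/s.
N₂ fed = 2568 × 79/21 = 9661 mol/s.
Fuel reacted = 0.936 × 293 → ξ = 274.2 mol/s.
Outlet (n = n₀ + ν ξ):
  C₃H₈: 293 − 1(274.2) = 18.75
  O₂: 2568 − 5(274.2) = 1197
  N₂: 9661 (inert)
  CO₂: 0 + 3(274.2) = 822.7
  H₂O: 0 + 4(274.2) = 1097
Total out = 12800 mol/s; y_N₂ = 9661 / 12800 = 0.755.

0.755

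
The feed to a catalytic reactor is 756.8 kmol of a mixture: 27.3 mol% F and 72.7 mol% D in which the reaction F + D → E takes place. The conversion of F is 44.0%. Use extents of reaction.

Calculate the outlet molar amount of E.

90.9 kmol

F reacted = 0.44 × 206.6 = 90.91 kmol; ν_F = −1, so ξ = 90.91/1 = 90.91 kmol.
Outlet amounts (n = n₀ + ν ξ):
  F: 206.6 − 1(90.91) = 115.7
  D: 550.2 − 1(90.91) = 459.3
  E: 0 + 1(90.91) = 90.91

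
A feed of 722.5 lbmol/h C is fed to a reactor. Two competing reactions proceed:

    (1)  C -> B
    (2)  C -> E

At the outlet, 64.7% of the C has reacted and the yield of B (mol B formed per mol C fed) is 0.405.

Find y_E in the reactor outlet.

0.242

Yield of B: 1ξ₁ / 722.5 = 0.405 → ξ₁ = 292.6 lbmol/h.
Conversion of C: 1ξ₁ + 1ξ₂ = 0.647 × 722.5 = 467.5 → ξ₂ = 174.8 lbmol/h.
Outlet amounts (n = n₀ + Σ ν·ξ):
  C: 722.5 − 1(292.6) − 1(174.8) = 255
  B: 0 + 1(292.6) = 292.6
  E: 0 + 1(174.8) = 174.8
Total out = 722.5 lbmol/h; y_E = 174.8 / 722.5 = 0.242.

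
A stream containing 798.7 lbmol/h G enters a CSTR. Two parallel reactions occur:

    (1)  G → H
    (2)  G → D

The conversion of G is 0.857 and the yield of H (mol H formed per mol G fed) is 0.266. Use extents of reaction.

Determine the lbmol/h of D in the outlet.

Yield of H: 1ξ₁ / 798.7 = 0.266 → ξ₁ = 212.5 lbmol/h.
Conversion of G: 1ξ₁ + 1ξ₂ = 0.857 × 798.7 = 684.5 → ξ₂ = 472 lbmol/h.
Outlet amounts (n = n₀ + Σ ν·ξ):
  G: 798.7 − 1(212.5) − 1(472) = 114.2
  H: 0 + 1(212.5) = 212.5
  D: 0 + 1(472) = 472

472 lbmol/h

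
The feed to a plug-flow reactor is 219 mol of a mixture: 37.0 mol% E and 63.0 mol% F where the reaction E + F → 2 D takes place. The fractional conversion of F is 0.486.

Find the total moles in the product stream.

219 mol

F reacted = 0.486 × 138 = 67.05 mol; ν_F = −1, so ξ = 67.05/1 = 67.05 mol.
Outlet amounts (n = n₀ + ν ξ):
  E: 81.03 − 1(67.05) = 13.98
  F: 138 − 1(67.05) = 70.92
  D: 0 + 2(67.05) = 134.1
Total out = 13.98 + 70.92 + 134.1 = 219 mol.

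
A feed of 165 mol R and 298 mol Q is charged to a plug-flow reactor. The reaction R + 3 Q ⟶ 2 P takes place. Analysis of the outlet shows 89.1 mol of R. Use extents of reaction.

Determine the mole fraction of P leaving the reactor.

0.488

For R: n = n₀ − 1ξ → 89.1 = 165 − 1ξ, giving ξ = 75.9 mol.
Outlet amounts (n = n₀ + ν ξ):
  R: 165 − 1(75.9) = 89.1
  Q: 298 − 3(75.9) = 70.3
  P: 0 + 2(75.9) = 151.8
Total out = 311.2 mol; y_P = 151.8 / 311.2 = 0.4878.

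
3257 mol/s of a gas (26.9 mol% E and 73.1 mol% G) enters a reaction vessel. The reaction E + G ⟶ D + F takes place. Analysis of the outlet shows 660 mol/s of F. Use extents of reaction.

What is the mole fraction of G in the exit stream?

For F: n = n₀ + 1ξ → 660 = 0 + 1ξ, giving ξ = 660 mol/s.
Outlet amounts (n = n₀ + ν ξ):
  E: 876.1 − 1(660) = 216.1
  G: 2381 − 1(660) = 1721
  D: 0 + 1(660) = 660
  F: 0 + 1(660) = 660
Total out = 3257 mol/s; y_G = 1721 / 3257 = 0.5284.

0.528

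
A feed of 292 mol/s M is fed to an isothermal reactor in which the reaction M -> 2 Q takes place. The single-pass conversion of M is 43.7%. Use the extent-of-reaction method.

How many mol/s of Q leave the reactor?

M reacted = 0.437 × 292 = 127.6 mol/s; ν_M = −1, so ξ = 127.6/1 = 127.6 mol/s.
Outlet amounts (n = n₀ + ν ξ):
  M: 292 − 1(127.6) = 164.4
  Q: 0 + 2(127.6) = 255.2

255 mol/s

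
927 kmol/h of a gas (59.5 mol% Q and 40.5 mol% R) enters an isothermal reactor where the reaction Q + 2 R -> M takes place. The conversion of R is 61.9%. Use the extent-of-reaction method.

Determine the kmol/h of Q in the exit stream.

R reacted = 0.619 × 375.4 = 232.4 kmol/h; ν_R = −2, so ξ = 232.4/2 = 116.2 kmol/h.
Outlet amounts (n = n₀ + ν ξ):
  Q: 551.6 − 1(116.2) = 435.4
  R: 375.4 − 2(116.2) = 143
  M: 0 + 1(116.2) = 116.2

435 kmol/h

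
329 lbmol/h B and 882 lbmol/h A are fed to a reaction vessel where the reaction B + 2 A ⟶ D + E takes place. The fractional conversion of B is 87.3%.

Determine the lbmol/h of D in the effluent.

B reacted = 0.873 × 329 = 287.2 lbmol/h; ν_B = −1, so ξ = 287.2/1 = 287.2 lbmol/h.
Outlet amounts (n = n₀ + ν ξ):
  B: 329 − 1(287.2) = 41.78
  A: 882 − 2(287.2) = 307.6
  D: 0 + 1(287.2) = 287.2
  E: 0 + 1(287.2) = 287.2

287 lbmol/h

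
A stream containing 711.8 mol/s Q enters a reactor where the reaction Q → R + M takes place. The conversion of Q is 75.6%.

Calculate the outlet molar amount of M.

Q reacted = 0.756 × 711.8 = 538.1 mol/s; ν_Q = −1, so ξ = 538.1/1 = 538.1 mol/s.
Outlet amounts (n = n₀ + ν ξ):
  Q: 711.8 − 1(538.1) = 173.7
  R: 0 + 1(538.1) = 538.1
  M: 0 + 1(538.1) = 538.1

538 mol/s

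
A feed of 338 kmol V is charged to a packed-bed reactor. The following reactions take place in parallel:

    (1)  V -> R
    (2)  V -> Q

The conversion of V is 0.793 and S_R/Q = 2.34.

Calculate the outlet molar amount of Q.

80.2 kmol

Conversion of V: V consumed = 0.793 × 338 = 268 kmol = 1ξ₁ + 1ξ₂.
Selectivity: 1ξ₁ / (1ξ₂) = 2.34 → ξ₁ = 2.34 ξ₂.
Substitute: (1·2.34 + 1) ξ₂ = 268 → ξ₂ = 80.25 kmol, ξ₁ = 187.8 kmol.
Outlet amounts (n = n₀ + Σ ν·ξ):
  V: 338 − 1(187.8) − 1(80.25) = 69.97
  R: 0 + 1(187.8) = 187.8
  Q: 0 + 1(80.25) = 80.25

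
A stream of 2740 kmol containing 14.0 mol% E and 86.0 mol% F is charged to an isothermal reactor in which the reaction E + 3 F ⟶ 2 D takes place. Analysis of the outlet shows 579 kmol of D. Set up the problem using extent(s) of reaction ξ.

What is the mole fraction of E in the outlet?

0.0435

For D: n = n₀ + 2ξ → 579 = 0 + 2ξ, giving ξ = 289.5 kmol.
Outlet amounts (n = n₀ + ν ξ):
  E: 383.6 − 1(289.5) = 94.1
  F: 2356 − 3(289.5) = 1488
  D: 0 + 2(289.5) = 579
Total out = 2161 kmol; y_E = 94.1 / 2161 = 0.04354.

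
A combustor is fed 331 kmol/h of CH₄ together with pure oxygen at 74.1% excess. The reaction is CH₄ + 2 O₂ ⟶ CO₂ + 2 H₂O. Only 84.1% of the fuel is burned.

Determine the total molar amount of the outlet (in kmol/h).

1480 kmol/h

Stoichiometric O₂ = 2 × 331 = 662 kmol/h; O₂ fed = 662 × 1.741 = 1153 kmol/h.
Fuel reacted = 0.841 × 331 → ξ = 278.4 kmol/h.
Outlet (n = n₀ + ν ξ):
  CH₄: 331 − 1(278.4) = 52.63
  O₂: 1153 − 2(278.4) = 595.8
  CO₂: 0 + 1(278.4) = 278.4
  H₂O: 0 + 2(278.4) = 556.7
Total out = 52.63 + 595.8 + 278.4 + 556.7 = 1484 kmol/h.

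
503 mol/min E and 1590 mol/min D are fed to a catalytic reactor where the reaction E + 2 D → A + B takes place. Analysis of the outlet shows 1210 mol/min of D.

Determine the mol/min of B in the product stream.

For D: n = n₀ − 2ξ → 1210 = 1590 − 2ξ, giving ξ = 190 mol/min.
Outlet amounts (n = n₀ + ν ξ):
  E: 503 − 1(190) = 313
  D: 1590 − 2(190) = 1210
  A: 0 + 1(190) = 190
  B: 0 + 1(190) = 190

190 mol/min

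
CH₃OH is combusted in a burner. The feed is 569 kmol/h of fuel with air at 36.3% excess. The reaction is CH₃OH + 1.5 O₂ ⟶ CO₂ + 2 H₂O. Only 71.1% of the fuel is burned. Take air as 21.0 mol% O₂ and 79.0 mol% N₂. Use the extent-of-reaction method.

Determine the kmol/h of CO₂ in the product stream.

Stoichiometric O₂ = 1.5 × 569 = 853.5 kmol/h; O₂ fed = 853.5 × 1.363 = 1163 kmol/h.
N₂ fed = 1163 × 79/21 = 4376 kmol/h.
Fuel reacted = 0.711 × 569 → ξ = 404.6 kmol/h.
Outlet (n = n₀ + ν ξ):
  CH₃OH: 569 − 1(404.6) = 164.4
  O₂: 1163 − 1.5(404.6) = 556.5
  N₂: 4376 (inert)
  CO₂: 0 + 1(404.6) = 404.6
  H₂O: 0 + 2(404.6) = 809.1

405 kmol/h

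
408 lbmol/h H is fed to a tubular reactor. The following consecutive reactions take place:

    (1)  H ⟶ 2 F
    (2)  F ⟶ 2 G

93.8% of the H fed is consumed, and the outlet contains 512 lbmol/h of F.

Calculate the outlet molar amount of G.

507 lbmol/h

Conversion of H: H consumed = 1ξ₁ = 0.938 × 408 → ξ₁ = 382.7 lbmol/h.
F balance: n_F = 0 + 2ξ₁ − 1ξ₂ = 512 → ξ₂ = (2·382.7 − 512)/1 = 253.4 lbmol/h.
Outlet amounts (n = n₀ + Σ ν·ξ):
  H: 408 − 1(382.7) = 25.3
  F: 0 + 2(382.7) − 1(253.4) = 512
  G: 0 + 2(253.4) = 506.8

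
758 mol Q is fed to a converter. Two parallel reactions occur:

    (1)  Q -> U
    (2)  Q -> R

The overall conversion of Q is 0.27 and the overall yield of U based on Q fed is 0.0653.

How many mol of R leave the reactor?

155 mol

Yield of U: 1ξ₁ / 758 = 0.0653 → ξ₁ = 49.5 mol.
Conversion of Q: 1ξ₁ + 1ξ₂ = 0.27 × 758 = 204.7 → ξ₂ = 155.2 mol.
Outlet amounts (n = n₀ + Σ ν·ξ):
  Q: 758 − 1(49.5) − 1(155.2) = 553.3
  U: 0 + 1(49.5) = 49.5
  R: 0 + 1(155.2) = 155.2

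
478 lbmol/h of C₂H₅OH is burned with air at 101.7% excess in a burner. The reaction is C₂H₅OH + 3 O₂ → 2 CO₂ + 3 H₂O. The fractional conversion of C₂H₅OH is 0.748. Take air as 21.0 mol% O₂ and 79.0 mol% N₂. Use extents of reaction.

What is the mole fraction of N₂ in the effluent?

Stoichiometric O₂ = 3 × 478 = 1434 lbmol/h; O₂ fed = 1434 × 2.017 = 2892 lbmol/h.
N₂ fed = 2892 × 79/21 = 10880 lbmol/h.
Fuel reacted = 0.748 × 478 → ξ = 357.5 lbmol/h.
Outlet (n = n₀ + ν ξ):
  C₂H₅OH: 478 − 1(357.5) = 120.5
  O₂: 2892 − 3(357.5) = 1820
  N₂: 10880 (inert)
  CO₂: 0 + 2(357.5) = 715.1
  H₂O: 0 + 3(357.5) = 1073
Total out = 14610 lbmol/h; y_N₂ = 10880 / 14610 = 0.7448.

0.745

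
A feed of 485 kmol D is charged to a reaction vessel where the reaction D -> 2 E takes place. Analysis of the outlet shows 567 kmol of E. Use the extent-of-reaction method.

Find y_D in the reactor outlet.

For E: n = n₀ + 2ξ → 567 = 0 + 2ξ, giving ξ = 283.5 kmol.
Outlet amounts (n = n₀ + ν ξ):
  D: 485 − 1(283.5) = 201.5
  E: 0 + 2(283.5) = 567
Total out = 768.5 kmol; y_D = 201.5 / 768.5 = 0.2622.

0.262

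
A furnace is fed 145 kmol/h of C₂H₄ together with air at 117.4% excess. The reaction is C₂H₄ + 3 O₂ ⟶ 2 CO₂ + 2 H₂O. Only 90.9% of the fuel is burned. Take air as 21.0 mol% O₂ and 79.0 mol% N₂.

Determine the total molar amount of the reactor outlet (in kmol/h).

4650 kmol/h

Stoichiometric O₂ = 3 × 145 = 435 kmol/h; O₂ fed = 435 × 2.174 = 945.7 kmol/h.
N₂ fed = 945.7 × 79/21 = 3558 kmol/h.
Fuel reacted = 0.909 × 145 → ξ = 131.8 kmol/h.
Outlet (n = n₀ + ν ξ):
  C₂H₄: 145 − 1(131.8) = 13.19
  O₂: 945.7 − 3(131.8) = 550.3
  N₂: 3558 (inert)
  CO₂: 0 + 2(131.8) = 263.6
  H₂O: 0 + 2(131.8) = 263.6
Total out = 13.19 + 550.3 + 3558 + 263.6 + 263.6 = 4648 kmol/h.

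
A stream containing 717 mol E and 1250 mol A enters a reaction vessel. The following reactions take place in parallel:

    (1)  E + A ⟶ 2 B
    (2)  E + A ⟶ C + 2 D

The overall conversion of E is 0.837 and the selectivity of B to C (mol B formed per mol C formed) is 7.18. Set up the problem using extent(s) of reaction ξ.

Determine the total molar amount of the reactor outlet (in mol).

Conversion of E: E consumed = 0.837 × 717 = 600.1 mol = 1ξ₁ + 1ξ₂.
Selectivity: 2ξ₁ / (1ξ₂) = 7.18 → ξ₁ = 3.59 ξ₂.
Substitute: (1·3.59 + 1) ξ₂ = 600.1 → ξ₂ = 130.7 mol, ξ₁ = 469.4 mol.
Outlet amounts (n = n₀ + Σ ν·ξ):
  E: 717 − 1(469.4) − 1(130.7) = 116.9
  A: 1250 − 1(469.4) − 1(130.7) = 649.9
  B: 0 + 2(469.4) = 938.8
  C: 0 + 1(130.7) = 130.7
  D: 0 + 2(130.7) = 261.5
Total out = 116.9 + 649.9 + 938.8 + 130.7 + 261.5 = 2098 mol.

2100 mol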